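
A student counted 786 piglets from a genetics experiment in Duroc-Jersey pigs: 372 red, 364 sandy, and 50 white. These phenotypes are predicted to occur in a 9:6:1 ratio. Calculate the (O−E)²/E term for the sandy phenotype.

Total ratio parts = 16. Expected numbers out of 786:
  red: 786 × 9/16 = 442.125
  sandy: 786 × 6/16 = 294.75
  white: 786 × 1/16 = 49.125
Contribution of sandy: (364 − 294.75)² / 294.75 = 16.2699

16.270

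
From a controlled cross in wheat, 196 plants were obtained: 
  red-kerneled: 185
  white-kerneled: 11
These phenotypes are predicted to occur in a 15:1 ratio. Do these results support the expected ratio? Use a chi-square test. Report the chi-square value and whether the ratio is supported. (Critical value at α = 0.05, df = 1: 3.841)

0.136; consistent

Total ratio parts = 16. Expected numbers out of 196:
  red-kerneled: 196 × 15/16 = 183.75
  white-kerneled: 196 × 1/16 = 12.25
χ² = Σ (O − E)² / E
  red-kerneled: (185 − 183.75)² / 183.75 = 0.0085
  white-kerneled: (11 − 12.25)² / 12.25 = 0.1276
χ² = 0.0085 + 0.1276 = 0.1361 ≈ 0.136
Degrees of freedom = 2 − 1 = 1; critical value at α = 0.05 is 3.841.
Since 0.136 < 3.841, we fail to reject the null hypothesis — the data are consistent with the 15:1 ratio.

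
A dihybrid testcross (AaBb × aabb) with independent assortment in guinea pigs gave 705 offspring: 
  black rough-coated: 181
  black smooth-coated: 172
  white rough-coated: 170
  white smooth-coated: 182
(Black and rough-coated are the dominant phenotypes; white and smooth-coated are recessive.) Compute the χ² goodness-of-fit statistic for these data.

0.640

A dihybrid testcross with independent assortment gives a 1:1:1:1 ratio.
Expected counts for N = 705 under a 1:1:1:1 ratio (total parts = 4):
  black rough-coated: 705 × 1/4 = 176.25
  black smooth-coated: 705 × 1/4 = 176.25
  white rough-coated: 705 × 1/4 = 176.25
  white smooth-coated: 705 × 1/4 = 176.25
χ² = Σ (O − E)² / E
  black rough-coated: (181 − 176.25)² / 176.25 = 0.1280
  black smooth-coated: (172 − 176.25)² / 176.25 = 0.1025
  white rough-coated: (170 − 176.25)² / 176.25 = 0.2216
  white smooth-coated: (182 − 176.25)² / 176.25 = 0.1876
χ² = 0.1280 + 0.1025 + 0.2216 + 0.1876 = 0.6397 ≈ 0.640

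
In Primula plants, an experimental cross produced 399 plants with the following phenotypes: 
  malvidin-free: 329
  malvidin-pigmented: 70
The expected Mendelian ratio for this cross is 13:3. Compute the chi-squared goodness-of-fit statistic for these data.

Expected counts for N = 399 under a 13:3 ratio (total parts = 16):
  malvidin-free: 399 × 13/16 = 324.1875
  malvidin-pigmented: 399 × 3/16 = 74.8125
χ² = Σ (O − E)² / E
  malvidin-free: (329 − 324.1875)² / 324.1875 = 0.0714
  malvidin-pigmented: (70 − 74.8125)² / 74.8125 = 0.3096
χ² = 0.0714 + 0.3096 = 0.381

0.381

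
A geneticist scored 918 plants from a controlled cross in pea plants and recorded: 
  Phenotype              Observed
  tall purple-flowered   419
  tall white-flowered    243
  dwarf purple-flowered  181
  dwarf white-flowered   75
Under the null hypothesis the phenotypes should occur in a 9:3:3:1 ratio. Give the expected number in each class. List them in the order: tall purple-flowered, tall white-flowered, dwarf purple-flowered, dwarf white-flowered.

516.375, 172.125, 172.125, 57.375

Expected counts for N = 918 under a 9:3:3:1 ratio (total parts = 16):
  tall purple-flowered: 918 × 9/16 = 516.375
  tall white-flowered: 918 × 3/16 = 172.125
  dwarf purple-flowered: 918 × 3/16 = 172.125
  dwarf white-flowered: 918 × 1/16 = 57.375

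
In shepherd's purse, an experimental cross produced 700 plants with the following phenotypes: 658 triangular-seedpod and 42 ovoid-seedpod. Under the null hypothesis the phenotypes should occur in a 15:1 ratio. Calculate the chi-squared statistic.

0.075

Total ratio parts = 16. Expected numbers out of 700:
  triangular-seedpod: 700 × 15/16 = 656.25
  ovoid-seedpod: 700 × 1/16 = 43.75
χ² = Σ (O − E)² / E
  triangular-seedpod: (658 − 656.25)² / 656.25 = 0.0047
  ovoid-seedpod: (42 − 43.75)² / 43.75 = 0.0700
χ² = 0.0047 + 0.0700 = 0.0747 ≈ 0.075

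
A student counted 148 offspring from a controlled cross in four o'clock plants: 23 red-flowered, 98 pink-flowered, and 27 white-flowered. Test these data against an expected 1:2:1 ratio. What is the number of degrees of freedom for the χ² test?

2

A goodness-of-fit test with 3 phenotype classes has df = 3 − 1 = 2.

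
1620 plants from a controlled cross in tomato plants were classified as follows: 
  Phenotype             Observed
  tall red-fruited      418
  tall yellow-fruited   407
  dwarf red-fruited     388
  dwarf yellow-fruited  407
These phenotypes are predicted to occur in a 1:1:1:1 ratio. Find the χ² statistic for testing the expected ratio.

Expected counts for N = 1620 under a 1:1:1:1 ratio (total parts = 4):
  tall red-fruited: 1620 × 1/4 = 405
  tall yellow-fruited: 1620 × 1/4 = 405
  dwarf red-fruited: 1620 × 1/4 = 405
  dwarf yellow-fruited: 1620 × 1/4 = 405
χ² = Σ (O − E)² / E
  tall red-fruited: (418 − 405)² / 405 = 0.4173
  tall yellow-fruited: (407 − 405)² / 405 = 0.0099
  dwarf red-fruited: (388 − 405)² / 405 = 0.7136
  dwarf yellow-fruited: (407 − 405)² / 405 = 0.0099
χ² = 0.4173 + 0.0099 + 0.7136 + 0.0099 = 1.1507 ≈ 1.151

1.151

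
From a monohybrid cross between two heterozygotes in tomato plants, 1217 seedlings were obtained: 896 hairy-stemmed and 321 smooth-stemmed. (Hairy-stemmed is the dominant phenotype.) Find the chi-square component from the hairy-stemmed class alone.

For a monohybrid cross between heterozygotes with complete dominance, the expected phenotypic ratio is 3:1.
Total ratio parts = 4. Expected numbers out of 1217:
  hairy-stemmed: 1217 × 3/4 = 912.75
  smooth-stemmed: 1217 × 1/4 = 304.25
Contribution of hairy-stemmed: (896 − 912.75)² / 912.75 = 0.3074

0.307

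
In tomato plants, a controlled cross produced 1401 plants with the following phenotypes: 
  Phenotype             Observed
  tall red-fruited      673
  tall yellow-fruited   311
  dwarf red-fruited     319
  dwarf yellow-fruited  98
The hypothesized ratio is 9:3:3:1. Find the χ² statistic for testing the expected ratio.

Expected counts for N = 1401 under a 9:3:3:1 ratio (total parts = 16):
  tall red-fruited: 1401 × 9/16 = 788.0625
  tall yellow-fruited: 1401 × 3/16 = 262.6875
  dwarf red-fruited: 1401 × 3/16 = 262.6875
  dwarf yellow-fruited: 1401 × 1/16 = 87.5625
χ² = Σ (O − E)² / E
  tall red-fruited: (673 − 788.0625)² / 788.0625 = 16.7999
  tall yellow-fruited: (311 − 262.6875)² / 262.6875 = 8.8855
  dwarf red-fruited: (319 − 262.6875)² / 262.6875 = 12.0717
  dwarf yellow-fruited: (98 − 87.5625)² / 87.5625 = 1.2442
χ² = 16.7999 + 8.8855 + 12.0717 + 1.2442 = 39.0013 ≈ 39.001

39.001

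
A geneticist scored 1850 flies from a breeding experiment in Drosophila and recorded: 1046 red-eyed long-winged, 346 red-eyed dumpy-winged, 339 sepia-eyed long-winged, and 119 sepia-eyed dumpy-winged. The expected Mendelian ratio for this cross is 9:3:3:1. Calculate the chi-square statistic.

0.307

Under the 9:3:3:1 hypothesis (Σ ratio = 16, N = 1850):
  red-eyed long-winged: 1850 × 9/16 = 1040.625
  red-eyed dumpy-winged: 1850 × 3/16 = 346.875
  sepia-eyed long-winged: 1850 × 3/16 = 346.875
  sepia-eyed dumpy-winged: 1850 × 1/16 = 115.625
χ² = Σ (O − E)² / E
  red-eyed long-winged: (1046 − 1040.625)² / 1040.625 = 0.0278
  red-eyed dumpy-winged: (346 − 346.875)² / 346.875 = 0.0022
  sepia-eyed long-winged: (339 − 346.875)² / 346.875 = 0.1788
  sepia-eyed dumpy-winged: (119 − 115.625)² / 115.625 = 0.0985
χ² = 0.0278 + 0.0022 + 0.1788 + 0.0985 = 0.3073 ≈ 0.307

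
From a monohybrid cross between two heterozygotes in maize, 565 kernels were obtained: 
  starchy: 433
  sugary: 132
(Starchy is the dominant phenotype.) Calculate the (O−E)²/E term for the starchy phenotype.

0.202

For a monohybrid cross between heterozygotes with complete dominance, the expected phenotypic ratio is 3:1.
Total ratio parts = 4. Expected numbers out of 565:
  starchy: 565 × 3/4 = 423.75
  sugary: 565 × 1/4 = 141.25
Contribution of starchy: (433 − 423.75)² / 423.75 = 0.2019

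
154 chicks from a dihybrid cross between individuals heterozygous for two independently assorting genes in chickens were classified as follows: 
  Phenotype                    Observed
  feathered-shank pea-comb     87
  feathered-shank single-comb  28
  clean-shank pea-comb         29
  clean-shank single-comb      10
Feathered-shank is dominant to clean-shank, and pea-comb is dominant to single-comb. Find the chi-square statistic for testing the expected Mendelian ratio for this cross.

A dihybrid F₂ with independent assortment and complete dominance at both loci gives a 9:3:3:1 phenotypic ratio.
Under the 9:3:3:1 hypothesis (Σ ratio = 16, N = 154):
  feathered-shank pea-comb: 154 × 9/16 = 86.625
  feathered-shank single-comb: 154 × 3/16 = 28.875
  clean-shank pea-comb: 154 × 3/16 = 28.875
  clean-shank single-comb: 154 × 1/16 = 9.625
χ² = Σ (O − E)² / E
  feathered-shank pea-comb: (87 − 86.625)² / 86.625 = 0.0016
  feathered-shank single-comb: (28 − 28.875)² / 28.875 = 0.0265
  clean-shank pea-comb: (29 − 28.875)² / 28.875 = 0.0005
  clean-shank single-comb: (10 − 9.625)² / 9.625 = 0.0146
χ² = 0.0016 + 0.0265 + 0.0005 + 0.0146 = 0.0432 ≈ 0.043

0.043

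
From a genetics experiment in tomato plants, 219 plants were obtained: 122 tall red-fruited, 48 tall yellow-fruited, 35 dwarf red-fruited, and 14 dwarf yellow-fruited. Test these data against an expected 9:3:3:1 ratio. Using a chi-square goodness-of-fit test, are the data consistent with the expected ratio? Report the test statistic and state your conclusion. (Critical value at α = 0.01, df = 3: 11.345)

Under the 9:3:3:1 hypothesis (Σ ratio = 16, N = 219):
  tall red-fruited: 219 × 9/16 = 123.1875
  tall yellow-fruited: 219 × 3/16 = 41.0625
  dwarf red-fruited: 219 × 3/16 = 41.0625
  dwarf yellow-fruited: 219 × 1/16 = 13.6875
χ² = Σ (O − E)² / E
  tall red-fruited: (122 − 123.1875)² / 123.1875 = 0.0114
  tall yellow-fruited: (48 − 41.0625)² / 41.0625 = 1.1721
  dwarf red-fruited: (35 − 41.0625)² / 41.0625 = 0.8951
  dwarf yellow-fruited: (14 − 13.6875)² / 13.6875 = 0.0071
χ² = 0.0114 + 1.1721 + 0.8951 + 0.0071 = 2.0857 ≈ 2.086
Degrees of freedom = 4 − 1 = 3; critical value at α = 0.01 is 11.345.
Since 2.086 < 11.345, we fail to reject the null hypothesis — the data are consistent with the 9:3:3:1 ratio.

2.086; consistent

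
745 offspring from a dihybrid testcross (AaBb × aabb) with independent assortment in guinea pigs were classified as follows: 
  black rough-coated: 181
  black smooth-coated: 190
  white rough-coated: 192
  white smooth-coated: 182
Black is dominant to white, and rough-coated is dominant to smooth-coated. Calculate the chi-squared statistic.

A dihybrid testcross with independent assortment gives a 1:1:1:1 ratio.
Expected counts for N = 745 under a 1:1:1:1 ratio (total parts = 4):
  black rough-coated: 745 × 1/4 = 186.25
  black smooth-coated: 745 × 1/4 = 186.25
  white rough-coated: 745 × 1/4 = 186.25
  white smooth-coated: 745 × 1/4 = 186.25
χ² = Σ (O − E)² / E
  black rough-coated: (181 − 186.25)² / 186.25 = 0.1480
  black smooth-coated: (190 − 186.25)² / 186.25 = 0.0755
  white rough-coated: (192 − 186.25)² / 186.25 = 0.1775
  white smooth-coated: (182 − 186.25)² / 186.25 = 0.0970
χ² = 0.1480 + 0.0755 + 0.1775 + 0.0970 = 0.498

0.498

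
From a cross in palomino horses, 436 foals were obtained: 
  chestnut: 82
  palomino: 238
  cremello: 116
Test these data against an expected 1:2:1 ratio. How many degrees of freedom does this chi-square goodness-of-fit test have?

A goodness-of-fit test with 3 phenotype classes has df = 3 − 1 = 2.

2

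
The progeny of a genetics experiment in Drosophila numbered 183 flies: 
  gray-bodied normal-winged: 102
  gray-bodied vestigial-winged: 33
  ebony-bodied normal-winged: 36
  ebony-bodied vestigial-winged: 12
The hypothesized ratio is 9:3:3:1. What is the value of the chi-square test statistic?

Expected counts for N = 183 under a 9:3:3:1 ratio (total parts = 16):
  gray-bodied normal-winged: 183 × 9/16 = 102.9375
  gray-bodied vestigial-winged: 183 × 3/16 = 34.3125
  ebony-bodied normal-winged: 183 × 3/16 = 34.3125
  ebony-bodied vestigial-winged: 183 × 1/16 = 11.4375
χ² = Σ (O − E)² / E
  gray-bodied normal-winged: (102 − 102.9375)² / 102.9375 = 0.0085
  gray-bodied vestigial-winged: (33 − 34.3125)² / 34.3125 = 0.0502
  ebony-bodied normal-winged: (36 − 34.3125)² / 34.3125 = 0.0830
  ebony-bodied vestigial-winged: (12 − 11.4375)² / 11.4375 = 0.0277
χ² = 0.0085 + 0.0502 + 0.0830 + 0.0277 = 0.1694 ≈ 0.169

0.169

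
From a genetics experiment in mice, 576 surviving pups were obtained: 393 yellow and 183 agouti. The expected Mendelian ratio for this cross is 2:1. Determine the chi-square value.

0.633

Expected counts for N = 576 under a 2:1 ratio (total parts = 3):
  yellow: 576 × 2/3 = 384
  agouti: 576 × 1/3 = 192
χ² = Σ (O − E)² / E
  yellow: (393 − 384)² / 384 = 0.2109
  agouti: (183 − 192)² / 192 = 0.4219
χ² = 0.2109 + 0.4219 = 0.6328 ≈ 0.633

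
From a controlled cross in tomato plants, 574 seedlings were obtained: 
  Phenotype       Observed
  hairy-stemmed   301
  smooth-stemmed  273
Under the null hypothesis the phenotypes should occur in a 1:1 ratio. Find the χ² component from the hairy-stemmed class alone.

0.683

Total ratio parts = 2. Expected numbers out of 574:
  hairy-stemmed: 574 × 1/2 = 287
  smooth-stemmed: 574 × 1/2 = 287
Contribution of hairy-stemmed: (301 − 287)² / 287 = 0.6829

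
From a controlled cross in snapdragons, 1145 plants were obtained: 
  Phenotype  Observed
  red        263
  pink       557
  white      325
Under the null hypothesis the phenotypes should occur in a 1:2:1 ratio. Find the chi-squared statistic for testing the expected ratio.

Total ratio parts = 4. Expected numbers out of 1145:
  red: 1145 × 1/4 = 286.25
  pink: 1145 × 2/4 = 572.5
  white: 1145 × 1/4 = 286.25
χ² = Σ (O − E)² / E
  red: (263 − 286.25)² / 286.25 = 1.8884
  pink: (557 − 572.5)² / 572.5 = 0.4197
  white: (325 − 286.25)² / 286.25 = 5.2456
χ² = 1.8884 + 0.4197 + 5.2456 = 7.5537 ≈ 7.554

7.554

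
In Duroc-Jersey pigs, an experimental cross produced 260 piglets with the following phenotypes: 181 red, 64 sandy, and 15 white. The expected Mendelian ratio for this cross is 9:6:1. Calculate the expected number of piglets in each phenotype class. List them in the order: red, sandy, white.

Under the 9:6:1 hypothesis (Σ ratio = 16, N = 260):
  red: 260 × 9/16 = 146.25
  sandy: 260 × 6/16 = 97.5
  white: 260 × 1/16 = 16.25

146.25, 97.5, 16.25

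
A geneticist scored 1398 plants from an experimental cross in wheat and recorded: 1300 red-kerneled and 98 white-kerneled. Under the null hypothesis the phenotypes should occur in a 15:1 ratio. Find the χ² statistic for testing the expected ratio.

Expected counts for N = 1398 under a 15:1 ratio (total parts = 16):
  red-kerneled: 1398 × 15/16 = 1310.625
  white-kerneled: 1398 × 1/16 = 87.375
χ² = Σ (O − E)² / E
  red-kerneled: (1300 − 1310.625)² / 1310.625 = 0.0861
  white-kerneled: (98 − 87.375)² / 87.375 = 1.2920
χ² = 0.0861 + 1.2920 = 1.3781 ≈ 1.378

1.378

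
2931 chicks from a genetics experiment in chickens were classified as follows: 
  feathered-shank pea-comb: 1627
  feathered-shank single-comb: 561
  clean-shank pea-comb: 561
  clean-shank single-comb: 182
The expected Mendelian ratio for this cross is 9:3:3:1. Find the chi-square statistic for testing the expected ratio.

0.769

The 9:3:3:1 ratio has 16 parts, so with N = 2931 the expected counts are:
  feathered-shank pea-comb: 2931 × 9/16 = 1648.6875
  feathered-shank single-comb: 2931 × 3/16 = 549.5625
  clean-shank pea-comb: 2931 × 3/16 = 549.5625
  clean-shank single-comb: 2931 × 1/16 = 183.1875
χ² = Σ (O − E)² / E
  feathered-shank pea-comb: (1627 − 1648.6875)² / 1648.6875 = 0.2853
  feathered-shank single-comb: (561 − 549.5625)² / 549.5625 = 0.2380
  clean-shank pea-comb: (561 − 549.5625)² / 549.5625 = 0.2380
  clean-shank single-comb: (182 − 183.1875)² / 183.1875 = 0.0077
χ² = 0.2853 + 0.2380 + 0.2380 + 0.0077 = 0.769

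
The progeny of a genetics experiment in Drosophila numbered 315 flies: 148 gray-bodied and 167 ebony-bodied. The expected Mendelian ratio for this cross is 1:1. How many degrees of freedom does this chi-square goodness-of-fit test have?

1

A goodness-of-fit test with 2 phenotype classes has df = 2 − 1 = 1.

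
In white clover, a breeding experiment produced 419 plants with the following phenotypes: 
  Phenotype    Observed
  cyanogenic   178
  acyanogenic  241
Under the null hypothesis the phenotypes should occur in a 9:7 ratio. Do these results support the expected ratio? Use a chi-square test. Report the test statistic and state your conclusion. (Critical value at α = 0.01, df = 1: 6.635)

32.274; not consistent

Total ratio parts = 16. Expected numbers out of 419:
  cyanogenic: 419 × 9/16 = 235.6875
  acyanogenic: 419 × 7/16 = 183.3125
χ² = Σ (O − E)² / E
  cyanogenic: (178 − 235.6875)² / 235.6875 = 14.1197
  acyanogenic: (241 − 183.3125)² / 183.3125 = 18.1540
χ² = 14.1197 + 18.1540 = 32.2737 ≈ 32.274
Degrees of freedom = 2 − 1 = 1; critical value at α = 0.01 is 6.635.
Since 32.274 > 6.635, we reject the null hypothesis — the data do not fit the 9:7 ratio.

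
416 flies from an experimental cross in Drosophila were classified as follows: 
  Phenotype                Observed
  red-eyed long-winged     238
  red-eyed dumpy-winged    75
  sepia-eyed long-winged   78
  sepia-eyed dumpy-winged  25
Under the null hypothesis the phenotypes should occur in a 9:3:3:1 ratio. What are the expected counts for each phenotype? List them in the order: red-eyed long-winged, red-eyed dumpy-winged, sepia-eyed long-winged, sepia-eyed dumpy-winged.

Total ratio parts = 16. Expected numbers out of 416:
  red-eyed long-winged: 416 × 9/16 = 234
  red-eyed dumpy-winged: 416 × 3/16 = 78
  sepia-eyed long-winged: 416 × 3/16 = 78
  sepia-eyed dumpy-winged: 416 × 1/16 = 26

234, 78, 78, 26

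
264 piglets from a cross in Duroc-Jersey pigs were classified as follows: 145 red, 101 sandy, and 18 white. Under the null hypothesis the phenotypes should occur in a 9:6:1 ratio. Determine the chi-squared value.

0.259

Under the 9:6:1 hypothesis (Σ ratio = 16, N = 264):
  red: 264 × 9/16 = 148.5
  sandy: 264 × 6/16 = 99
  white: 264 × 1/16 = 16.5
χ² = Σ (O − E)² / E
  red: (145 − 148.5)² / 148.5 = 0.0825
  sandy: (101 − 99)² / 99 = 0.0404
  white: (18 − 16.5)² / 16.5 = 0.1364
χ² = 0.0825 + 0.0404 + 0.1364 = 0.2593 ≈ 0.259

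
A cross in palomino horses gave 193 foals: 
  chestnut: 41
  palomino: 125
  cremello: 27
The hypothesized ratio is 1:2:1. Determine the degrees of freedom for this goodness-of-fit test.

2

A goodness-of-fit test with 3 phenotype classes has df = 3 − 1 = 2.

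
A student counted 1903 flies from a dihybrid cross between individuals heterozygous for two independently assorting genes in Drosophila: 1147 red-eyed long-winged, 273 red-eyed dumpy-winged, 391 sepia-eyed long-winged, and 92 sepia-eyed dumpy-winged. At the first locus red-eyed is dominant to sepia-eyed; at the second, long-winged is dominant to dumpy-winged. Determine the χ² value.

34.540

A dihybrid F₂ with independent assortment and complete dominance at both loci gives a 9:3:3:1 phenotypic ratio.
The 9:3:3:1 ratio has 16 parts, so with N = 1903 the expected counts are:
  red-eyed long-winged: 1903 × 9/16 = 1070.4375
  red-eyed dumpy-winged: 1903 × 3/16 = 356.8125
  sepia-eyed long-winged: 1903 × 3/16 = 356.8125
  sepia-eyed dumpy-winged: 1903 × 1/16 = 118.9375
χ² = Σ (O − E)² / E
  red-eyed long-winged: (1147 − 1070.4375)² / 1070.4375 = 5.4761
  red-eyed dumpy-winged: (273 − 356.8125)² / 356.8125 = 19.6869
  sepia-eyed long-winged: (391 − 356.8125)² / 356.8125 = 3.2756
  sepia-eyed dumpy-winged: (92 − 118.9375)² / 118.9375 = 6.1009
χ² = 5.4761 + 19.6869 + 3.2756 + 6.1009 = 34.5395 ≈ 34.540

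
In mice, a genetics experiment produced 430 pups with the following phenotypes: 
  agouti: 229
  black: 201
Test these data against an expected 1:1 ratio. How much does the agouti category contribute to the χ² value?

Expected counts for N = 430 under a 1:1 ratio (total parts = 2):
  agouti: 430 × 1/2 = 215
  black: 430 × 1/2 = 215
Contribution of agouti: (229 − 215)² / 215 = 0.9116

0.912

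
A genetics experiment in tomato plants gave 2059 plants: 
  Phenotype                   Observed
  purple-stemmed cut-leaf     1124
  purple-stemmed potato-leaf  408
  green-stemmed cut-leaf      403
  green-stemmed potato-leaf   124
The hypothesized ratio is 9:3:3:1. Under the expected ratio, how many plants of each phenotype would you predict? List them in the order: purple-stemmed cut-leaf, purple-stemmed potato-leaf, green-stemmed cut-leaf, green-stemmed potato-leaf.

1158.1875, 386.0625, 386.0625, 128.6875

Total ratio parts = 16. Expected numbers out of 2059:
  purple-stemmed cut-leaf: 2059 × 9/16 = 1158.1875
  purple-stemmed potato-leaf: 2059 × 3/16 = 386.0625
  green-stemmed cut-leaf: 2059 × 3/16 = 386.0625
  green-stemmed potato-leaf: 2059 × 1/16 = 128.6875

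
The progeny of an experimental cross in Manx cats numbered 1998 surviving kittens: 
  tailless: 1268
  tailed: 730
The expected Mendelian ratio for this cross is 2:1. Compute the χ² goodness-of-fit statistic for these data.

9.225

Expected counts for N = 1998 under a 2:1 ratio (total parts = 3):
  tailless: 1998 × 2/3 = 1332
  tailed: 1998 × 1/3 = 666
χ² = Σ (O − E)² / E
  tailless: (1268 − 1332)² / 1332 = 3.0751
  tailed: (730 − 666)² / 666 = 6.1502
χ² = 3.0751 + 6.1502 = 9.2253 ≈ 9.225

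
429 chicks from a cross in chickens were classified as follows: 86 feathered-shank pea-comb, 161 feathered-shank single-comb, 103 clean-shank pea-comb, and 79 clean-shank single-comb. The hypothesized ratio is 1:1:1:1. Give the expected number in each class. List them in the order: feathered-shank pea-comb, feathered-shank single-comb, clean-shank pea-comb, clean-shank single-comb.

107.25, 107.25, 107.25, 107.25

The 1:1:1:1 ratio has 4 parts, so with N = 429 the expected counts are:
  feathered-shank pea-comb: 429 × 1/4 = 107.25
  feathered-shank single-comb: 429 × 1/4 = 107.25
  clean-shank pea-comb: 429 × 1/4 = 107.25
  clean-shank single-comb: 429 × 1/4 = 107.25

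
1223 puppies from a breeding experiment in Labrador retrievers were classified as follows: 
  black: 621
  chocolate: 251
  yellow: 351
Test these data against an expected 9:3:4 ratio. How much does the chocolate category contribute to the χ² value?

Under the 9:3:4 hypothesis (Σ ratio = 16, N = 1223):
  black: 1223 × 9/16 = 687.9375
  chocolate: 1223 × 3/16 = 229.3125
  yellow: 1223 × 4/16 = 305.75
Contribution of chocolate: (251 − 229.3125)² / 229.3125 = 2.0511

2.051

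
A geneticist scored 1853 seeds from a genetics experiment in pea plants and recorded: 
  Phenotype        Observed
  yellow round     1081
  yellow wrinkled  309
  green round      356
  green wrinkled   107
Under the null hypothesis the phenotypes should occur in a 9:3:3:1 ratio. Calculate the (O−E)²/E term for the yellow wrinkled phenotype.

The 9:3:3:1 ratio has 16 parts, so with N = 1853 the expected counts are:
  yellow round: 1853 × 9/16 = 1042.3125
  yellow wrinkled: 1853 × 3/16 = 347.4375
  green round: 1853 × 3/16 = 347.4375
  green wrinkled: 1853 × 1/16 = 115.8125
Contribution of yellow wrinkled: (309 − 347.4375)² / 347.4375 = 4.2524

4.252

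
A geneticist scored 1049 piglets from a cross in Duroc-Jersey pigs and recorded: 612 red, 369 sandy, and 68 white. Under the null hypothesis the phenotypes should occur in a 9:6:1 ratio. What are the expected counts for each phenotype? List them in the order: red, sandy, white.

590.0625, 393.375, 65.5625

Total ratio parts = 16. Expected numbers out of 1049:
  red: 1049 × 9/16 = 590.0625
  sandy: 1049 × 6/16 = 393.375
  white: 1049 × 1/16 = 65.5625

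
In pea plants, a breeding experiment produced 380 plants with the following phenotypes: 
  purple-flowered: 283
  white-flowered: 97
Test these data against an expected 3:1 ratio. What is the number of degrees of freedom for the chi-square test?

A goodness-of-fit test with 2 phenotype classes has df = 2 − 1 = 1.

1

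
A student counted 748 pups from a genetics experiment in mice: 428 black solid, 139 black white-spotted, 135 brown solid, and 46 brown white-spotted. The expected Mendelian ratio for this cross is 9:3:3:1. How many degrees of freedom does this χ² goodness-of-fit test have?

A goodness-of-fit test with 4 phenotype classes has df = 4 − 1 = 3.

3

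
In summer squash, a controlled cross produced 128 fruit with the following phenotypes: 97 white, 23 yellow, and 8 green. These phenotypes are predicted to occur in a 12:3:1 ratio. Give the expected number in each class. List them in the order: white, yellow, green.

The 12:3:1 ratio has 16 parts, so with N = 128 the expected counts are:
  white: 128 × 12/16 = 96
  yellow: 128 × 3/16 = 24
  green: 128 × 1/16 = 8

96, 24, 8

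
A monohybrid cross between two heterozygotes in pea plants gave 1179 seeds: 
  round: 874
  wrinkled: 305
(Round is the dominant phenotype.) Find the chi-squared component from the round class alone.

For a monohybrid cross between heterozygotes with complete dominance, the expected phenotypic ratio is 3:1.
Under the 3:1 hypothesis (Σ ratio = 4, N = 1179):
  round: 1179 × 3/4 = 884.25
  wrinkled: 1179 × 1/4 = 294.75
Contribution of round: (874 − 884.25)² / 884.25 = 0.1188

0.119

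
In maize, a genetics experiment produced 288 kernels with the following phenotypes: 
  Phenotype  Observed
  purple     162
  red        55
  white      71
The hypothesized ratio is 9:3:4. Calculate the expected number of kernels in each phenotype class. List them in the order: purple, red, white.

Total ratio parts = 16. Expected numbers out of 288:
  purple: 288 × 9/16 = 162
  red: 288 × 3/16 = 54
  white: 288 × 4/16 = 72

162, 54, 72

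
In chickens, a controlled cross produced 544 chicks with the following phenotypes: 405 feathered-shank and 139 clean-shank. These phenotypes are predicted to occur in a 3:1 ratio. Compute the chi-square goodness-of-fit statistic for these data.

The 3:1 ratio has 4 parts, so with N = 544 the expected counts are:
  feathered-shank: 544 × 3/4 = 408
  clean-shank: 544 × 1/4 = 136
χ² = Σ (O − E)² / E
  feathered-shank: (405 − 408)² / 408 = 0.0221
  clean-shank: (139 − 136)² / 136 = 0.0662
χ² = 0.0221 + 0.0662 = 0.0883 ≈ 0.088

0.088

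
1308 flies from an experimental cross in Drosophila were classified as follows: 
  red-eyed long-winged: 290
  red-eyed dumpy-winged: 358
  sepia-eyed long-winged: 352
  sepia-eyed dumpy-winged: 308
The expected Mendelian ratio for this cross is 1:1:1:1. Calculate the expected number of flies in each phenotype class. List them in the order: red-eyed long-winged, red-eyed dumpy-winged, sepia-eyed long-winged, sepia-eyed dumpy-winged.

327, 327, 327, 327

Expected counts for N = 1308 under a 1:1:1:1 ratio (total parts = 4):
  red-eyed long-winged: 1308 × 1/4 = 327
  red-eyed dumpy-winged: 1308 × 1/4 = 327
  sepia-eyed long-winged: 1308 × 1/4 = 327
  sepia-eyed dumpy-winged: 1308 × 1/4 = 327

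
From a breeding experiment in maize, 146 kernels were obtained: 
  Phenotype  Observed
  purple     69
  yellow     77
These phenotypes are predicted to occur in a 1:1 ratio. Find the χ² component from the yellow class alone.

The 1:1 ratio has 2 parts, so with N = 146 the expected counts are:
  purple: 146 × 1/2 = 73
  yellow: 146 × 1/2 = 73
Contribution of yellow: (77 − 73)² / 73 = 0.2192

0.219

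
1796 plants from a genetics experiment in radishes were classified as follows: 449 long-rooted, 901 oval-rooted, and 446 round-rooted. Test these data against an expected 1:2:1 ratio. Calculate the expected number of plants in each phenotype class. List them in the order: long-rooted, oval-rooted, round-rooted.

449, 898, 449

Total ratio parts = 4. Expected numbers out of 1796:
  long-rooted: 1796 × 1/4 = 449
  oval-rooted: 1796 × 2/4 = 898
  round-rooted: 1796 × 1/4 = 449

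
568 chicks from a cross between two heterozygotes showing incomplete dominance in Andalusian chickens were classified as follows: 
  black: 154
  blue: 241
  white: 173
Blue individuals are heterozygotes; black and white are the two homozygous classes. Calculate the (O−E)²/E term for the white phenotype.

With incomplete dominance, a heterozygote × heterozygote cross gives a 1:2:1 phenotypic ratio.
Total ratio parts = 4. Expected numbers out of 568:
  black: 568 × 1/4 = 142
  blue: 568 × 2/4 = 284
  white: 568 × 1/4 = 142
Contribution of white: (173 − 142)² / 142 = 6.7676

6.768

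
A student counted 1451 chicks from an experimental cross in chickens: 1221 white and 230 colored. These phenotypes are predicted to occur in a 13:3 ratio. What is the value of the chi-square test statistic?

8.004

The 13:3 ratio has 16 parts, so with N = 1451 the expected counts are:
  white: 1451 × 13/16 = 1178.9375
  colored: 1451 × 3/16 = 272.0625
χ² = Σ (O − E)² / E
  white: (1221 − 1178.9375)² / 1178.9375 = 1.5007
  colored: (230 − 272.0625)² / 272.0625 = 6.5031
χ² = 1.5007 + 6.5031 = 8.0038 ≈ 8.004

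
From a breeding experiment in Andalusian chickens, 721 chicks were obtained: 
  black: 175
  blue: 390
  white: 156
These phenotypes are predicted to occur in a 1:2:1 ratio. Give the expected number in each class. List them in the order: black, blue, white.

Expected counts for N = 721 under a 1:2:1 ratio (total parts = 4):
  black: 721 × 1/4 = 180.25
  blue: 721 × 2/4 = 360.5
  white: 721 × 1/4 = 180.25

180.25, 360.5, 180.25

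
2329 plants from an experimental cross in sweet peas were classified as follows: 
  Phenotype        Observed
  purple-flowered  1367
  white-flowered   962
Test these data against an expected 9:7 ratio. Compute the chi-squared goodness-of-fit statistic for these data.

5.656

Expected counts for N = 2329 under a 9:7 ratio (total parts = 16):
  purple-flowered: 2329 × 9/16 = 1310.0625
  white-flowered: 2329 × 7/16 = 1018.9375
χ² = Σ (O − E)² / E
  purple-flowered: (1367 − 1310.0625)² / 1310.0625 = 2.4746
  white-flowered: (962 − 1018.9375)² / 1018.9375 = 3.1816
χ² = 2.4746 + 3.1816 = 5.6562 ≈ 5.656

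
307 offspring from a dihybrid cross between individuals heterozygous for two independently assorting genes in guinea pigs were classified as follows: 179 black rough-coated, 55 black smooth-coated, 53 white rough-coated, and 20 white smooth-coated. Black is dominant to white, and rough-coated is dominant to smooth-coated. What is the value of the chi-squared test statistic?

0.741

A dihybrid F₂ with independent assortment and complete dominance at both loci gives a 9:3:3:1 phenotypic ratio.
Expected counts for N = 307 under a 9:3:3:1 ratio (total parts = 16):
  black rough-coated: 307 × 9/16 = 172.6875
  black smooth-coated: 307 × 3/16 = 57.5625
  white rough-coated: 307 × 3/16 = 57.5625
  white smooth-coated: 307 × 1/16 = 19.1875
χ² = Σ (O − E)² / E
  black rough-coated: (179 − 172.6875)² / 172.6875 = 0.2308
  black smooth-coated: (55 − 57.5625)² / 57.5625 = 0.1141
  white rough-coated: (53 − 57.5625)² / 57.5625 = 0.3616
  white smooth-coated: (20 − 19.1875)² / 19.1875 = 0.0344
χ² = 0.2308 + 0.1141 + 0.3616 + 0.0344 = 0.7409 ≈ 0.741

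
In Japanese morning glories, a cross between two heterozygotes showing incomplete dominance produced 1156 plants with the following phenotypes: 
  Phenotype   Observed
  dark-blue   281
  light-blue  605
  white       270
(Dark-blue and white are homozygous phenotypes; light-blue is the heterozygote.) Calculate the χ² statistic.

With incomplete dominance, a heterozygote × heterozygote cross gives a 1:2:1 phenotypic ratio.
The 1:2:1 ratio has 4 parts, so with N = 1156 the expected counts are:
  dark-blue: 1156 × 1/4 = 289
  light-blue: 1156 × 2/4 = 578
  white: 1156 × 1/4 = 289
χ² = Σ (O − E)² / E
  dark-blue: (281 − 289)² / 289 = 0.2215
  light-blue: (605 − 578)² / 578 = 1.2612
  white: (270 − 289)² / 289 = 1.2491
χ² = 0.2215 + 1.2612 + 1.2491 = 2.7318 ≈ 2.732

2.732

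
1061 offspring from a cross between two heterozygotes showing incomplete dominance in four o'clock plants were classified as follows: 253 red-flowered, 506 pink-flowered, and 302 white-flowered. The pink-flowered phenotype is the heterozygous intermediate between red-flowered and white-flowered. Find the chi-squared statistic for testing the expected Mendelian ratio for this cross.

With incomplete dominance, a heterozygote × heterozygote cross gives a 1:2:1 phenotypic ratio.
Expected counts for N = 1061 under a 1:2:1 ratio (total parts = 4):
  red-flowered: 1061 × 1/4 = 265.25
  pink-flowered: 1061 × 2/4 = 530.5
  white-flowered: 1061 × 1/4 = 265.25
χ² = Σ (O − E)² / E
  red-flowered: (253 − 265.25)² / 265.25 = 0.5657
  pink-flowered: (506 − 530.5)² / 530.5 = 1.1315
  white-flowered: (302 − 265.25)² / 265.25 = 5.0917
χ² = 0.5657 + 1.1315 + 5.0917 = 6.7889 ≈ 6.789

6.789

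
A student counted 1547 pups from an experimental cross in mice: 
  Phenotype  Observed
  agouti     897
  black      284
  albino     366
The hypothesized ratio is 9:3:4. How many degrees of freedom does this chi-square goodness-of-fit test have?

2

A goodness-of-fit test with 3 phenotype classes has df = 3 − 1 = 2.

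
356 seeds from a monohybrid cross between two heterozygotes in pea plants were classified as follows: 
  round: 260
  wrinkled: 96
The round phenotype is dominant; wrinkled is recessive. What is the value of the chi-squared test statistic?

0.734

For a monohybrid cross between heterozygotes with complete dominance, the expected phenotypic ratio is 3:1.
Expected counts for N = 356 under a 3:1 ratio (total parts = 4):
  round: 356 × 3/4 = 267
  wrinkled: 356 × 1/4 = 89
χ² = Σ (O − E)² / E
  round: (260 − 267)² / 267 = 0.1835
  wrinkled: (96 − 89)² / 89 = 0.5506
χ² = 0.1835 + 0.5506 = 0.7341 ≈ 0.734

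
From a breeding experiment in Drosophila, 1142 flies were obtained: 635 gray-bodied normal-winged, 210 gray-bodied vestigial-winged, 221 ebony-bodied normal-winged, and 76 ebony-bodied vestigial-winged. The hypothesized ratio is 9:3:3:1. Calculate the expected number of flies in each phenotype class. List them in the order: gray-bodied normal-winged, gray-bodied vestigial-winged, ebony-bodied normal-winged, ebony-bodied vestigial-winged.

642.375, 214.125, 214.125, 71.375

Total ratio parts = 16. Expected numbers out of 1142:
  gray-bodied normal-winged: 1142 × 9/16 = 642.375
  gray-bodied vestigial-winged: 1142 × 3/16 = 214.125
  ebony-bodied normal-winged: 1142 × 3/16 = 214.125
  ebony-bodied vestigial-winged: 1142 × 1/16 = 71.375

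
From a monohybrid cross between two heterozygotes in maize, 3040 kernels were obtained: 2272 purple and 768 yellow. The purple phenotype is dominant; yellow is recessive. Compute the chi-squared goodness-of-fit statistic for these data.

0.112

For a monohybrid cross between heterozygotes with complete dominance, the expected phenotypic ratio is 3:1.
Under the 3:1 hypothesis (Σ ratio = 4, N = 3040):
  purple: 3040 × 3/4 = 2280
  yellow: 3040 × 1/4 = 760
χ² = Σ (O − E)² / E
  purple: (2272 − 2280)² / 2280 = 0.0281
  yellow: (768 − 760)² / 760 = 0.0842
χ² = 0.0281 + 0.0842 = 0.1123 ≈ 0.112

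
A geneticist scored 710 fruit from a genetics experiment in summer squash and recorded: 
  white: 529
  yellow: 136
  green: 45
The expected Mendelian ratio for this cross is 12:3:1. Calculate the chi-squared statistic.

Under the 12:3:1 hypothesis (Σ ratio = 16, N = 710):
  white: 710 × 12/16 = 532.5
  yellow: 710 × 3/16 = 133.125
  green: 710 × 1/16 = 44.375
χ² = Σ (O − E)² / E
  white: (529 − 532.5)² / 532.5 = 0.0230
  yellow: (136 − 133.125)² / 133.125 = 0.0621
  green: (45 − 44.375)² / 44.375 = 0.0088
χ² = 0.0230 + 0.0621 + 0.0088 = 0.0939 ≈ 0.094

0.094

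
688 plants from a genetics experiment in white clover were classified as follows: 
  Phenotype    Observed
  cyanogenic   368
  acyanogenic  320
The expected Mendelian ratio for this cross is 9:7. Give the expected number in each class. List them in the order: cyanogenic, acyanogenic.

387, 301

Under the 9:7 hypothesis (Σ ratio = 16, N = 688):
  cyanogenic: 688 × 9/16 = 387
  acyanogenic: 688 × 7/16 = 301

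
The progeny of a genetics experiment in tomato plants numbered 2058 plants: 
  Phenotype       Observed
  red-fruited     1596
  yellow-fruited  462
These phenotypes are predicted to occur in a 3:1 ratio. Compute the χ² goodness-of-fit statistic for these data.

7.143

Under the 3:1 hypothesis (Σ ratio = 4, N = 2058):
  red-fruited: 2058 × 3/4 = 1543.5
  yellow-fruited: 2058 × 1/4 = 514.5
χ² = Σ (O − E)² / E
  red-fruited: (1596 − 1543.5)² / 1543.5 = 1.7857
  yellow-fruited: (462 − 514.5)² / 514.5 = 5.3571
χ² = 1.7857 + 5.3571 = 7.1428 ≈ 7.143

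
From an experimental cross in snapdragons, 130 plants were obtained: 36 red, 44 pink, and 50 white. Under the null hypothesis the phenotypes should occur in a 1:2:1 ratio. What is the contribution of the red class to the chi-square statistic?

0.377

Under the 1:2:1 hypothesis (Σ ratio = 4, N = 130):
  red: 130 × 1/4 = 32.5
  pink: 130 × 2/4 = 65
  white: 130 × 1/4 = 32.5
Contribution of red: (36 − 32.5)² / 32.5 = 0.3769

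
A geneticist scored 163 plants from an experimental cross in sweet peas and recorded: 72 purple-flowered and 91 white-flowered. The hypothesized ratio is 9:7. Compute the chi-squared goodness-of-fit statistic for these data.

The 9:7 ratio has 16 parts, so with N = 163 the expected counts are:
  purple-flowered: 163 × 9/16 = 91.6875
  white-flowered: 163 × 7/16 = 71.3125
χ² = Σ (O − E)² / E
  purple-flowered: (72 − 91.6875)² / 91.6875 = 4.2274
  white-flowered: (91 − 71.3125)² / 71.3125 = 5.4352
χ² = 4.2274 + 5.4352 = 9.6626 ≈ 9.663

9.663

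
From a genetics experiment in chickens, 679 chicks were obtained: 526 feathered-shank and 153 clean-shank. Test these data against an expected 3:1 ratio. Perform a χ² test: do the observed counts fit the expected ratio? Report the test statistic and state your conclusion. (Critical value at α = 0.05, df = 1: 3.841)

The 3:1 ratio has 4 parts, so with N = 679 the expected counts are:
  feathered-shank: 679 × 3/4 = 509.25
  clean-shank: 679 × 1/4 = 169.75
χ² = Σ (O − E)² / E
  feathered-shank: (526 − 509.25)² / 509.25 = 0.5509
  clean-shank: (153 − 169.75)² / 169.75 = 1.6528
χ² = 0.5509 + 1.6528 = 2.2037 ≈ 2.204
Degrees of freedom = 2 − 1 = 1; critical value at α = 0.05 is 3.841.
Since 2.204 < 3.841, we fail to reject the null hypothesis — the data are consistent with the 3:1 ratio.

2.204; consistent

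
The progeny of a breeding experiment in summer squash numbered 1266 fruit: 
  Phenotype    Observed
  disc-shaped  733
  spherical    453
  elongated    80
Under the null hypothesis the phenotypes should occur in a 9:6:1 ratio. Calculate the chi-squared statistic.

1.618

Total ratio parts = 16. Expected numbers out of 1266:
  disc-shaped: 1266 × 9/16 = 712.125
  spherical: 1266 × 6/16 = 474.75
  elongated: 1266 × 1/16 = 79.125
χ² = Σ (O − E)² / E
  disc-shaped: (733 − 712.125)² / 712.125 = 0.6119
  spherical: (453 − 474.75)² / 474.75 = 0.9964
  elongated: (80 − 79.125)² / 79.125 = 0.0097
χ² = 0.6119 + 0.9964 + 0.0097 = 1.618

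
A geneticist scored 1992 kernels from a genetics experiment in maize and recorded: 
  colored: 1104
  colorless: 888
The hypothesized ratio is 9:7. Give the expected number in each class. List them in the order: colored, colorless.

The 9:7 ratio has 16 parts, so with N = 1992 the expected counts are:
  colored: 1992 × 9/16 = 1120.5
  colorless: 1992 × 7/16 = 871.5

1120.5, 871.5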